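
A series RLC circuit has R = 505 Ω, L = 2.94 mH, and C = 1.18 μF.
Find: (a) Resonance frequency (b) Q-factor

Step 1 — Resonance condition Im(Z)=0 gives ω₀ = 1/√(LC).
Step 2 — ω₀ = 1/√(0.00294·1.18e-06) = 1.698e+04 rad/s.
Step 3 — f₀ = ω₀/(2π) = 2702 Hz.
Step 4 — Series Q: Q = ω₀L/R = 1.698e+04·0.00294/505 = 0.09884.

(a) f₀ = 2702 Hz  (b) Q = 0.09884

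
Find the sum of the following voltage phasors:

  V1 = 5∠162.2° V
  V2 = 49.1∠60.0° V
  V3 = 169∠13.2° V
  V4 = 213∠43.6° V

Step 1 — Convert each phasor to rectangular form:
  V1 = 5·(cos(162.2°) + j·sin(162.2°)) = -4.761 + j1.528 V
  V2 = 49.1·(cos(60.0°) + j·sin(60.0°)) = 24.55 + j42.52 V
  V3 = 169·(cos(13.2°) + j·sin(13.2°)) = 164.5 + j38.59 V
  V4 = 213·(cos(43.6°) + j·sin(43.6°)) = 154.2 + j146.9 V
Step 2 — Sum components: V_total = 338.6 + j229.5 V.
Step 3 — Convert to polar: |V_total| = 409 V, ∠V_total = 34.1°.

V_total = 409∠34.1° V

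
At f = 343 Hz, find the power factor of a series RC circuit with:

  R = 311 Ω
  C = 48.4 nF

Step 1 — Angular frequency: ω = 2π·f = 2π·343 = 2155 rad/s.
Step 2 — Component impedances:
  R: Z = R = 311 Ω
  C: Z = 1/(jωC) = -j/(ω·C) = 0 - j9587 Ω
Step 3 — Series combination: Z_total = R + C = 311 - j9587 Ω = 9592∠-88.1° Ω.
Step 4 — Power factor: PF = cos(φ) = Re(Z)/|Z| = 311/9592 = 0.03242.
Step 5 — Type: Im(Z) = -9587 ⇒ leading (phase φ = -88.1°).

PF = 0.03242 (leading, φ = -88.1°)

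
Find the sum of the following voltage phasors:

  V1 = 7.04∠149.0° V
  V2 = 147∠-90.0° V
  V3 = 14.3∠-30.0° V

Step 1 — Convert each phasor to rectangular form:
  V1 = 7.04·(cos(149.0°) + j·sin(149.0°)) = -6.034 + j3.626 V
  V2 = 147·(cos(-90.0°) + j·sin(-90.0°)) = 0 - j147 V
  V3 = 14.3·(cos(-30.0°) + j·sin(-30.0°)) = 12.38 - j7.15 V
Step 2 — Sum components: V_total = 6.35 - j150.5 V.
Step 3 — Convert to polar: |V_total| = 150.7 V, ∠V_total = -87.6°.

V_total = 150.7∠-87.6° V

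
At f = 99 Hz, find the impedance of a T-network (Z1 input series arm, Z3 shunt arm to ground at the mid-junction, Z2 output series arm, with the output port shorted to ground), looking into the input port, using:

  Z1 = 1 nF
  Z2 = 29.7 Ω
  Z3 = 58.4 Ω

Step 1 — Angular frequency: ω = 2π·f = 2π·99 = 622 rad/s.
Step 2 — Component impedances:
  Z1: Z = 1/(jωC) = -j/(ω·C) = 0 - j1.608e+06 Ω
  Z2: Z = R = 29.7 Ω
  Z3: Z = R = 58.4 Ω
Step 3 — With the output port shorted to ground, the output series arm Z2 runs from the junction to ground; the shunt arm Z3 also runs from the junction to ground. They appear in parallel: Z3 || Z2 = 19.69 Ω.
Step 4 — Series with input arm Z1: Z_in = Z1 + (Z3 || Z2) = 19.69 - j1.608e+06 Ω = 1.608e+06∠-90.0° Ω.

Z = 19.69 - j1.608e+06 Ω = 1.608e+06∠-90.0° Ω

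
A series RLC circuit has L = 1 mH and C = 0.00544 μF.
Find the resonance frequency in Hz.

Step 1 — Resonance condition Im(Z)=0 gives ω₀ = 1/√(LC).
Step 2 — ω₀ = 1/√(0.001·5.44e-09) = 4.287e+05 rad/s.
Step 3 — f₀ = ω₀/(2π) = 6.824e+04 Hz.

f₀ = 6.824e+04 Hz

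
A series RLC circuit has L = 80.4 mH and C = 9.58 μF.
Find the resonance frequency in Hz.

Step 1 — Resonance condition Im(Z)=0 gives ω₀ = 1/√(LC).
Step 2 — ω₀ = 1/√(0.0804·9.58e-06) = 1139 rad/s.
Step 3 — f₀ = ω₀/(2π) = 181.3 Hz.

f₀ = 181.3 Hz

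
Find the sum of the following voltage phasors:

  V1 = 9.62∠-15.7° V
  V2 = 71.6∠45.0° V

Step 1 — Convert each phasor to rectangular form:
  V1 = 9.62·(cos(-15.7°) + j·sin(-15.7°)) = 9.261 - j2.603 V
  V2 = 71.6·(cos(45.0°) + j·sin(45.0°)) = 50.63 + j50.63 V
Step 2 — Sum components: V_total = 59.89 + j48.03 V.
Step 3 — Convert to polar: |V_total| = 76.77 V, ∠V_total = 38.7°.

V_total = 76.77∠38.7° V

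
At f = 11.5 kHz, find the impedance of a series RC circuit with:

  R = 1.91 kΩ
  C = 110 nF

Step 1 — Angular frequency: ω = 2π·f = 2π·1.15e+04 = 7.226e+04 rad/s.
Step 2 — Component impedances:
  R: Z = R = 1910 Ω
  C: Z = 1/(jωC) = -j/(ω·C) = 0 - j125.8 Ω
Step 3 — Series combination: Z_total = R + C = 1910 - j125.8 Ω = 1914∠-3.8° Ω.

Z = 1910 - j125.8 Ω = 1914∠-3.8° Ω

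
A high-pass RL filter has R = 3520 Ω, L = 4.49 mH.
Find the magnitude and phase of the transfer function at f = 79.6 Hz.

Step 1 — Angular frequency: ω = 2π·79.6 = 500.1 rad/s.
Step 2 — Transfer function: H(jω) = jωL/(R + jωL).
Step 3 — Numerator jωL = j·2.246; denominator R + jωL = 3520 + j2.246.
Step 4 — H = 4.07e-07 + j0.000638.
Step 5 — Magnitude: |H| = 0.000638 (-63.9 dB); phase: φ = 90.0°.

|H| = 0.000638 (-63.9 dB), φ = 90.0°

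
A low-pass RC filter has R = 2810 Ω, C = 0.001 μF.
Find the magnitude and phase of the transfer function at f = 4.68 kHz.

Step 1 — Angular frequency: ω = 2π·4680 = 2.941e+04 rad/s.
Step 2 — Transfer function: H(jω) = 1/(1 + jωRC).
Step 3 — Denominator: 1 + jωRC = 1 + j·2.941e+04·2810·1e-09 = 1 + j0.08263.
Step 4 — H = 0.9932 - j0.08207.
Step 5 — Magnitude: |H| = 0.9966 (-0.0 dB); phase: φ = -4.7°.

|H| = 0.9966 (-0.0 dB), φ = -4.7°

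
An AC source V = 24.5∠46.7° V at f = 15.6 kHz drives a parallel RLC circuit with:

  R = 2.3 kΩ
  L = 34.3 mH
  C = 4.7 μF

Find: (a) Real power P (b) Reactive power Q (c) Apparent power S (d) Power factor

Step 1 — Angular frequency: ω = 2π·f = 2π·1.56e+04 = 9.802e+04 rad/s.
Step 2 — Component impedances:
  R: Z = R = 2300 Ω
  L: Z = jωL = j·9.802e+04·0.0343 = 0 + j3362 Ω
  C: Z = 1/(jωC) = -j/(ω·C) = 0 - j2.171 Ω
Step 3 — Parallel combination: 1/Z_total = 1/R + 1/L + 1/C; Z_total = 0.002051 - j2.172 Ω = 2.172∠-89.9° Ω.
Step 4 — Source phasor: V = 24.5∠46.7° V = 16.8 + j17.83 V.
Step 5 — Current: I = V / Z = -8.202 + j7.743 A = 11.28∠136.6° A.
Step 6 — Complex power: S = V·I* = 0.261 - j276.3 VA.
Step 7 — Real power: P = Re(S) = 0.261 W.
Step 8 — Reactive power: Q = Im(S) = -276.3 VAR.
Step 9 — Apparent power: |S| = 276.3 VA.
Step 10 — Power factor: PF = P/|S| = 0.0009444 (leading).

(a) P = 0.261 W  (b) Q = -276.3 VAR  (c) S = 276.3 VA  (d) PF = 0.0009444 (leading)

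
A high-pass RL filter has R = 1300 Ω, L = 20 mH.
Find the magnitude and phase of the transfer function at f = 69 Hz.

Step 1 — Angular frequency: ω = 2π·69 = 433.5 rad/s.
Step 2 — Transfer function: H(jω) = jωL/(R + jωL).
Step 3 — Numerator jωL = j·8.671; denominator R + jωL = 1300 + j8.671.
Step 4 — H = 4.448e-05 + j0.00667.
Step 5 — Magnitude: |H| = 0.00667 (-43.5 dB); phase: φ = 89.6°.

|H| = 0.00667 (-43.5 dB), φ = 89.6°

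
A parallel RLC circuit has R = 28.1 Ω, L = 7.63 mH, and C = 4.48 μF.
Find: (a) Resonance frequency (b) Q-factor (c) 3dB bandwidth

Step 1 — Resonance: ω₀ = 1/√(LC) = 1/√(0.00763·4.48e-06) = 5409 rad/s.
Step 2 — f₀ = ω₀/(2π) = 860.8 Hz.
Step 3 — Parallel Q: Q = R/(ω₀L) = 28.1/(5409·0.00763) = 0.6809.
Step 4 — Bandwidth: Δω = ω₀/Q = 7944 rad/s; BW = Δω/(2π) = 1264 Hz.

(a) f₀ = 860.8 Hz  (b) Q = 0.6809  (c) BW = 1264 Hz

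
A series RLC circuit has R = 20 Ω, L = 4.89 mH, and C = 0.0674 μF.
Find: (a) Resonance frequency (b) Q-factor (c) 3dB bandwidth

Step 1 — Resonance: ω₀ = 1/√(LC) = 1/√(0.00489·6.74e-08) = 5.508e+04 rad/s.
Step 2 — f₀ = ω₀/(2π) = 8767 Hz.
Step 3 — Series Q: Q = ω₀L/R = 5.508e+04·0.00489/20 = 13.47.
Step 4 — Bandwidth: Δω = ω₀/Q = 4090 rad/s; BW = Δω/(2π) = 650.9 Hz.

(a) f₀ = 8767 Hz  (b) Q = 13.47  (c) BW = 650.9 Hz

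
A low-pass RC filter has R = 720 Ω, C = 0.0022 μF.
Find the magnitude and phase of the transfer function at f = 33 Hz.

Step 1 — Angular frequency: ω = 2π·33 = 207.3 rad/s.
Step 2 — Transfer function: H(jω) = 1/(1 + jωRC).
Step 3 — Denominator: 1 + jωRC = 1 + j·207.3·720·2.2e-09 = 1 + j0.0003284.
Step 4 — H = 1 - j0.0003284.
Step 5 — Magnitude: |H| = 1 (-0.0 dB); phase: φ = -0.0°.

|H| = 1 (-0.0 dB), φ = -0.0°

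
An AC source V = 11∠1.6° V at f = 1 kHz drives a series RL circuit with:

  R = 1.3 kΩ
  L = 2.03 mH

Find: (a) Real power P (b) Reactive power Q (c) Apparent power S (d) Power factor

Step 1 — Angular frequency: ω = 2π·f = 2π·1000 = 6283 rad/s.
Step 2 — Component impedances:
  R: Z = R = 1300 Ω
  L: Z = jωL = j·6283·0.00203 = 0 + j12.75 Ω
Step 3 — Series combination: Z_total = R + L = 1300 + j12.75 Ω = 1300∠0.6° Ω.
Step 4 — Source phasor: V = 11∠1.6° V = 11 + j0.3071 V.
Step 5 — Current: I = V / Z = 0.00846 + j0.0001533 A = 0.008461∠1.0° A.
Step 6 — Complex power: S = V·I* = 0.09307 + j0.0009131 VA.
Step 7 — Real power: P = Re(S) = 0.09307 W.
Step 8 — Reactive power: Q = Im(S) = 0.0009131 VAR.
Step 9 — Apparent power: |S| = 0.09307 VA.
Step 10 — Power factor: PF = P/|S| = 1 (lagging).

(a) P = 0.09307 W  (b) Q = 0.0009131 VAR  (c) S = 0.09307 VA  (d) PF = 1 (lagging)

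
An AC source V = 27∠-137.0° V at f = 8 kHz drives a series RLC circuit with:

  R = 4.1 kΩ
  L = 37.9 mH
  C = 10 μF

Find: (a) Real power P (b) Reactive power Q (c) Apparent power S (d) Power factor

Step 1 — Angular frequency: ω = 2π·f = 2π·8000 = 5.027e+04 rad/s.
Step 2 — Component impedances:
  R: Z = R = 4100 Ω
  L: Z = jωL = j·5.027e+04·0.0379 = 0 + j1905 Ω
  C: Z = 1/(jωC) = -j/(ω·C) = 0 - j1.989 Ω
Step 3 — Series combination: Z_total = R + L + C = 4100 + j1903 Ω = 4520∠24.9° Ω.
Step 4 — Source phasor: V = 27∠-137.0° V = -19.75 - j18.41 V.
Step 5 — Current: I = V / Z = -0.005678 - j0.001856 A = 0.005973∠-161.9° A.
Step 6 — Complex power: S = V·I* = 0.1463 + j0.0679 VA.
Step 7 — Real power: P = Re(S) = 0.1463 W.
Step 8 — Reactive power: Q = Im(S) = 0.0679 VAR.
Step 9 — Apparent power: |S| = 0.1613 VA.
Step 10 — Power factor: PF = P/|S| = 0.9071 (lagging).

(a) P = 0.1463 W  (b) Q = 0.0679 VAR  (c) S = 0.1613 VA  (d) PF = 0.9071 (lagging)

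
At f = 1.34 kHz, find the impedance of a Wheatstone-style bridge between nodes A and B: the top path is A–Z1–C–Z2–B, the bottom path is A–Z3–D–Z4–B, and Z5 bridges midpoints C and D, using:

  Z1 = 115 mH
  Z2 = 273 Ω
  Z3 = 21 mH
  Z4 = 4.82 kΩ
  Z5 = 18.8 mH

Step 1 — Angular frequency: ω = 2π·f = 2π·1340 = 8419 rad/s.
Step 2 — Component impedances:
  Z1: Z = jωL = j·8419·0.115 = 0 + j968.2 Ω
  Z2: Z = R = 273 Ω
  Z3: Z = jωL = j·8419·0.021 = 0 + j176.8 Ω
  Z4: Z = R = 4820 Ω
  Z5: Z = jωL = j·8419·0.0188 = 0 + j158.3 Ω
Step 3 — Bridge requires nodal analysis (the Z5 bridge couples midpoints C and D, so the two paths cannot be reduced to a simple series/parallel combination). Setting node B to ground and injecting 1 A at node A, the 3-node admittance system at A, C, D solves to V_A = Z_AB = 260.7 + j236.7 Ω = 352.1∠42.2° Ω.

Z = 260.7 + j236.7 Ω = 352.1∠42.2° Ω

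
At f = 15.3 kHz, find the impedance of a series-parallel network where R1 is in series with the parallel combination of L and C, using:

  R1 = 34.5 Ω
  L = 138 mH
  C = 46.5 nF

Step 1 — Angular frequency: ω = 2π·f = 2π·1.53e+04 = 9.613e+04 rad/s.
Step 2 — Component impedances:
  R1: Z = R = 34.5 Ω
  L: Z = jωL = j·9.613e+04·0.138 = 0 + j1.327e+04 Ω
  C: Z = 1/(jωC) = -j/(ω·C) = 0 - j223.7 Ω
Step 3 — Parallel branch: L || C = 1/(1/L + 1/C) = 0 - j227.5 Ω.
Step 4 — Series with R1: Z_total = R1 + (L || C) = 34.5 - j227.5 Ω = 230.1∠-81.4° Ω.

Z = 34.5 - j227.5 Ω = 230.1∠-81.4° Ω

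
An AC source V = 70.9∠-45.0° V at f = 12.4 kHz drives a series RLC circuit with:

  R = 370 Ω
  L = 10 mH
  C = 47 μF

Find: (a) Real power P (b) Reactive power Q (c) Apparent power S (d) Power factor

Step 1 — Angular frequency: ω = 2π·f = 2π·1.24e+04 = 7.791e+04 rad/s.
Step 2 — Component impedances:
  R: Z = R = 370 Ω
  L: Z = jωL = j·7.791e+04·0.01 = 0 + j779.1 Ω
  C: Z = 1/(jωC) = -j/(ω·C) = 0 - j0.2731 Ω
Step 3 — Series combination: Z_total = R + L + C = 370 + j778.8 Ω = 862.3∠64.6° Ω.
Step 4 — Source phasor: V = 70.9∠-45.0° V = 50.13 - j50.13 V.
Step 5 — Current: I = V / Z = -0.02757 - j0.07747 A = 0.08223∠-109.6° A.
Step 6 — Complex power: S = V·I* = 2.502 + j5.266 VA.
Step 7 — Real power: P = Re(S) = 2.502 W.
Step 8 — Reactive power: Q = Im(S) = 5.266 VAR.
Step 9 — Apparent power: |S| = 5.83 VA.
Step 10 — Power factor: PF = P/|S| = 0.4291 (lagging).

(a) P = 2.502 W  (b) Q = 5.266 VAR  (c) S = 5.83 VA  (d) PF = 0.4291 (lagging)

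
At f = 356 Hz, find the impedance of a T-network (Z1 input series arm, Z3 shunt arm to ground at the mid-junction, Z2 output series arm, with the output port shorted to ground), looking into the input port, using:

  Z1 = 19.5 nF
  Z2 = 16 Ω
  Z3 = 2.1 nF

Step 1 — Angular frequency: ω = 2π·f = 2π·356 = 2237 rad/s.
Step 2 — Component impedances:
  Z1: Z = 1/(jωC) = -j/(ω·C) = 0 - j2.293e+04 Ω
  Z2: Z = R = 16 Ω
  Z3: Z = 1/(jωC) = -j/(ω·C) = 0 - j2.129e+05 Ω
Step 3 — With the output port shorted to ground, the output series arm Z2 runs from the junction to ground; the shunt arm Z3 also runs from the junction to ground. They appear in parallel: Z3 || Z2 = 16 - j0.001203 Ω.
Step 4 — Series with input arm Z1: Z_in = Z1 + (Z3 || Z2) = 16 - j2.293e+04 Ω = 2.293e+04∠-90.0° Ω.

Z = 16 - j2.293e+04 Ω = 2.293e+04∠-90.0° Ω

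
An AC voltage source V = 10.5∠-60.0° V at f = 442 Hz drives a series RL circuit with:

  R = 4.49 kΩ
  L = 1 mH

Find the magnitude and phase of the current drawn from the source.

Step 1 — Angular frequency: ω = 2π·f = 2π·442 = 2777 rad/s.
Step 2 — Component impedances:
  R: Z = R = 4490 Ω
  L: Z = jωL = j·2777·0.001 = 0 + j2.777 Ω
Step 3 — Series combination: Z_total = R + L = 4490 + j2.777 Ω = 4490∠0.0° Ω.
Step 4 — Source phasor: V = 10.5∠-60.0° V = 5.25 - j9.093 V.
Step 5 — Ohm's law: I = V / Z_total = (5.25 - j9.093) / (4490 + j2.777) = 0.001168 - j0.002026 A.
Step 6 — Convert to polar: |I| = 0.002339 A, ∠I = -60.0°.

I = 0.002339∠-60.0° A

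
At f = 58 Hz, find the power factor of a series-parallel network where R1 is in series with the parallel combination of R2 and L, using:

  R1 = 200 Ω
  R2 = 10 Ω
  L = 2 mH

Step 1 — Angular frequency: ω = 2π·f = 2π·58 = 364.4 rad/s.
Step 2 — Component impedances:
  R1: Z = R = 200 Ω
  R2: Z = R = 10 Ω
  L: Z = jωL = j·364.4·0.002 = 0 + j0.7288 Ω
Step 3 — Parallel branch: R2 || L = 1/(1/R2 + 1/L) = 0.05284 + j0.725 Ω.
Step 4 — Series with R1: Z_total = R1 + (R2 || L) = 200.1 + j0.725 Ω = 200.1∠0.2° Ω.
Step 5 — Power factor: PF = cos(φ) = Re(Z)/|Z| = 200.1/200.1 = 1.
Step 6 — Type: Im(Z) = 0.725 ⇒ lagging (phase φ = 0.2°).

PF = 1 (lagging, φ = 0.2°)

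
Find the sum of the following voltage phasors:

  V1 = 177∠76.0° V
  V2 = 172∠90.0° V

Step 1 — Convert each phasor to rectangular form:
  V1 = 177·(cos(76.0°) + j·sin(76.0°)) = 42.82 + j171.7 V
  V2 = 172·(cos(90.0°) + j·sin(90.0°)) = 0 + j172 V
Step 2 — Sum components: V_total = 42.82 + j343.7 V.
Step 3 — Convert to polar: |V_total| = 346.4 V, ∠V_total = 82.9°.

V_total = 346.4∠82.9° V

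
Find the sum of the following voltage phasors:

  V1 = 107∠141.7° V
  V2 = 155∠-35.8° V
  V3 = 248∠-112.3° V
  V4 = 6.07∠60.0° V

Step 1 — Convert each phasor to rectangular form:
  V1 = 107·(cos(141.7°) + j·sin(141.7°)) = -83.97 + j66.32 V
  V2 = 155·(cos(-35.8°) + j·sin(-35.8°)) = 125.7 - j90.67 V
  V3 = 248·(cos(-112.3°) + j·sin(-112.3°)) = -94.11 - j229.5 V
  V4 = 6.07·(cos(60.0°) + j·sin(60.0°)) = 3.035 + j5.257 V
Step 2 — Sum components: V_total = -49.33 - j248.5 V.
Step 3 — Convert to polar: |V_total| = 253.4 V, ∠V_total = -101.2°.

V_total = 253.4∠-101.2° V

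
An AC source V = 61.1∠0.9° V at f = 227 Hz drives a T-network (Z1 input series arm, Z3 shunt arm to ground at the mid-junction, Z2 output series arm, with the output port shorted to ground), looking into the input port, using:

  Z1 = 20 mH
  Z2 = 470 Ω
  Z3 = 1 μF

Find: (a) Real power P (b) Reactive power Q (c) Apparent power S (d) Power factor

Step 1 — Angular frequency: ω = 2π·f = 2π·227 = 1426 rad/s.
Step 2 — Component impedances:
  Z1: Z = jωL = j·1426·0.02 = 0 + j28.53 Ω
  Z2: Z = R = 470 Ω
  Z3: Z = 1/(jωC) = -j/(ω·C) = 0 - j701.1 Ω
Step 3 — With the output port shorted to ground, the output series arm Z2 runs from the junction to ground; the shunt arm Z3 also runs from the junction to ground. They appear in parallel: Z3 || Z2 = 324.3 - j217.4 Ω.
Step 4 — Series with input arm Z1: Z_in = Z1 + (Z3 || Z2) = 324.3 - j188.9 Ω = 375.3∠-30.2° Ω.
Step 5 — Source phasor: V = 61.1∠0.9° V = 61.09 + j0.9597 V.
Step 6 — Current: I = V / Z = 0.1394 + j0.08414 A = 0.1628∠31.1° A.
Step 7 — Complex power: S = V·I* = 8.597 - j5.007 VA.
Step 8 — Real power: P = Re(S) = 8.597 W.
Step 9 — Reactive power: Q = Im(S) = -5.007 VAR.
Step 10 — Apparent power: |S| = 9.948 VA.
Step 11 — Power factor: PF = P/|S| = 0.8641 (leading).

(a) P = 8.597 W  (b) Q = -5.007 VAR  (c) S = 9.948 VA  (d) PF = 0.8641 (leading)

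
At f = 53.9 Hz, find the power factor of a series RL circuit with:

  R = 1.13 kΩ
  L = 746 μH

Step 1 — Angular frequency: ω = 2π·f = 2π·53.9 = 338.7 rad/s.
Step 2 — Component impedances:
  R: Z = R = 1130 Ω
  L: Z = jωL = j·338.7·0.000746 = 0 + j0.2526 Ω
Step 3 — Series combination: Z_total = R + L = 1130 + j0.2526 Ω = 1130∠0.0° Ω.
Step 4 — Power factor: PF = cos(φ) = Re(Z)/|Z| = 1130/1130 = 1.
Step 5 — Type: Im(Z) = 0.2526 ⇒ lagging (phase φ = 0.0°).

PF = 1 (lagging, φ = 0.0°)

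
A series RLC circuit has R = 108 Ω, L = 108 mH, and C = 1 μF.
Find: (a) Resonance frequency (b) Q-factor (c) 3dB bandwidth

Step 1 — Resonance: ω₀ = 1/√(LC) = 1/√(0.108·1e-06) = 3043 rad/s.
Step 2 — f₀ = ω₀/(2π) = 484.3 Hz.
Step 3 — Series Q: Q = ω₀L/R = 3043·0.108/108 = 3.043.
Step 4 — Bandwidth: Δω = ω₀/Q = 1000 rad/s; BW = Δω/(2π) = 159.2 Hz.

(a) f₀ = 484.3 Hz  (b) Q = 3.043  (c) BW = 159.2 Hz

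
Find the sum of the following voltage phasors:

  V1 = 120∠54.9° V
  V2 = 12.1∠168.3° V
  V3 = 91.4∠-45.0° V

Step 1 — Convert each phasor to rectangular form:
  V1 = 120·(cos(54.9°) + j·sin(54.9°)) = 69 + j98.18 V
  V2 = 12.1·(cos(168.3°) + j·sin(168.3°)) = -11.85 + j2.454 V
  V3 = 91.4·(cos(-45.0°) + j·sin(-45.0°)) = 64.63 - j64.63 V
Step 2 — Sum components: V_total = 121.8 + j36 V.
Step 3 — Convert to polar: |V_total| = 127 V, ∠V_total = 16.5°.

V_total = 127∠16.5° V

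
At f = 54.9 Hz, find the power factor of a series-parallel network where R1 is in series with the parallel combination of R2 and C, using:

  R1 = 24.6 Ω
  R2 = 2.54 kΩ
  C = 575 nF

Step 1 — Angular frequency: ω = 2π·f = 2π·54.9 = 344.9 rad/s.
Step 2 — Component impedances:
  R1: Z = R = 24.6 Ω
  R2: Z = R = 2540 Ω
  C: Z = 1/(jωC) = -j/(ω·C) = 0 - j5042 Ω
Step 3 — Parallel branch: R2 || C = 1/(1/R2 + 1/C) = 2026 - j1021 Ω.
Step 4 — Series with R1: Z_total = R1 + (R2 || C) = 2050 - j1021 Ω = 2290∠-26.5° Ω.
Step 5 — Power factor: PF = cos(φ) = Re(Z)/|Z| = 2050/2290 = 0.8952.
Step 6 — Type: Im(Z) = -1021 ⇒ leading (phase φ = -26.5°).

PF = 0.8952 (leading, φ = -26.5°)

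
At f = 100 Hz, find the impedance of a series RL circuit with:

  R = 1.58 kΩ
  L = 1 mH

Step 1 — Angular frequency: ω = 2π·f = 2π·100 = 628.3 rad/s.
Step 2 — Component impedances:
  R: Z = R = 1580 Ω
  L: Z = jωL = j·628.3·0.001 = 0 + j0.6283 Ω
Step 3 — Series combination: Z_total = R + L = 1580 + j0.6283 Ω = 1580∠0.0° Ω.

Z = 1580 + j0.6283 Ω = 1580∠0.0° Ω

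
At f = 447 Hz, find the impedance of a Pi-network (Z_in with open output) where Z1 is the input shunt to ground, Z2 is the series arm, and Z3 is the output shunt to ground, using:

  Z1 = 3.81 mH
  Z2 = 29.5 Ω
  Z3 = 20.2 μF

Step 1 — Angular frequency: ω = 2π·f = 2π·447 = 2809 rad/s.
Step 2 — Component impedances:
  Z1: Z = jωL = j·2809·0.00381 = 0 + j10.7 Ω
  Z2: Z = R = 29.5 Ω
  Z3: Z = 1/(jωC) = -j/(ω·C) = 0 - j17.63 Ω
Step 3 — With open output, the series arm Z2 and the output shunt Z3 appear in series to ground: Z2 + Z3 = 29.5 - j17.63 Ω.
Step 4 — Parallel with input shunt Z1: Z_in = Z1 || (Z2 + Z3) = 3.679 + j11.56 Ω = 12.14∠72.4° Ω.

Z = 3.679 + j11.56 Ω = 12.14∠72.4° Ω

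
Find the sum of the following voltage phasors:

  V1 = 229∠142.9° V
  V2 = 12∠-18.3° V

Step 1 — Convert each phasor to rectangular form:
  V1 = 229·(cos(142.9°) + j·sin(142.9°)) = -182.6 + j138.1 V
  V2 = 12·(cos(-18.3°) + j·sin(-18.3°)) = 11.39 - j3.768 V
Step 2 — Sum components: V_total = -171.3 + j134.4 V.
Step 3 — Convert to polar: |V_total| = 217.7 V, ∠V_total = 141.9°.

V_total = 217.7∠141.9° V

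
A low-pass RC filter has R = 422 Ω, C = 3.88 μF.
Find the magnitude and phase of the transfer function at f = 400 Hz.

Step 1 — Angular frequency: ω = 2π·400 = 2513 rad/s.
Step 2 — Transfer function: H(jω) = 1/(1 + jωRC).
Step 3 — Denominator: 1 + jωRC = 1 + j·2513·422·3.88e-06 = 1 + j4.115.
Step 4 — H = 0.05576 - j0.2295.
Step 5 — Magnitude: |H| = 0.2361 (-12.5 dB); phase: φ = -76.3°.

|H| = 0.2361 (-12.5 dB), φ = -76.3°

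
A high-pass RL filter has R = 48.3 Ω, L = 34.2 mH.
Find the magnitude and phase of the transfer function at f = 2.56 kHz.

Step 1 — Angular frequency: ω = 2π·2560 = 1.608e+04 rad/s.
Step 2 — Transfer function: H(jω) = jωL/(R + jωL).
Step 3 — Numerator jωL = j·550.1; denominator R + jωL = 48.3 + j550.1.
Step 4 — H = 0.9923 + j0.08713.
Step 5 — Magnitude: |H| = 0.9962 (-0.0 dB); phase: φ = 5.0°.

|H| = 0.9962 (-0.0 dB), φ = 5.0°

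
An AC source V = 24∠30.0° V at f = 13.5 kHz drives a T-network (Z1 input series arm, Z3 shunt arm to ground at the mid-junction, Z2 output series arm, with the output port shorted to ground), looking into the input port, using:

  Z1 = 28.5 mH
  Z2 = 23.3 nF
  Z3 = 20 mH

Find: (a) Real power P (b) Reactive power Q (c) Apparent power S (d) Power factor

Step 1 — Angular frequency: ω = 2π·f = 2π·1.35e+04 = 8.482e+04 rad/s.
Step 2 — Component impedances:
  Z1: Z = jωL = j·8.482e+04·0.0285 = 0 + j2417 Ω
  Z2: Z = 1/(jωC) = -j/(ω·C) = 0 - j506 Ω
  Z3: Z = jωL = j·8.482e+04·0.02 = 0 + j1696 Ω
Step 3 — With the output port shorted to ground, the output series arm Z2 runs from the junction to ground; the shunt arm Z3 also runs from the junction to ground. They appear in parallel: Z3 || Z2 = 0 - j721 Ω.
Step 4 — Series with input arm Z1: Z_in = Z1 + (Z3 || Z2) = 0 + j1696 Ω = 1696∠90.0° Ω.
Step 5 — Source phasor: V = 24∠30.0° V = 20.78 + j12 V.
Step 6 — Current: I = V / Z = 0.007074 - j0.01225 A = 0.01415∠-60.0° A.
Step 7 — Complex power: S = V·I* = 0 + j0.3395 VA.
Step 8 — Real power: P = Re(S) = 0 W.
Step 9 — Reactive power: Q = Im(S) = 0.3395 VAR.
Step 10 — Apparent power: |S| = 0.3395 VA.
Step 11 — Power factor: PF = P/|S| = 0 (lagging).

(a) P = 0 W  (b) Q = 0.3395 VAR  (c) S = 0.3395 VA  (d) PF = 0 (lagging)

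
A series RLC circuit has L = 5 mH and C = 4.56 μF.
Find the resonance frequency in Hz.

Step 1 — Resonance condition Im(Z)=0 gives ω₀ = 1/√(LC).
Step 2 — ω₀ = 1/√(0.005·4.56e-06) = 6623 rad/s.
Step 3 — f₀ = ω₀/(2π) = 1054 Hz.

f₀ = 1054 Hz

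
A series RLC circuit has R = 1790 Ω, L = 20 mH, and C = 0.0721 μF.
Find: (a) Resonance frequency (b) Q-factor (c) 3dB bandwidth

Step 1 — Resonance condition Im(Z)=0 gives ω₀ = 1/√(LC).
Step 2 — ω₀ = 1/√(0.02·7.21e-08) = 2.633e+04 rad/s.
Step 3 — f₀ = ω₀/(2π) = 4191 Hz.
Step 4 — Series Q: Q = ω₀L/R = 2.633e+04·0.02/1790 = 0.2942.
Step 5 — 3dB bandwidth: Δω = ω₀/Q = 8.95e+04 rad/s; BW = Δω/(2π) = 1.424e+04 Hz.

(a) f₀ = 4191 Hz  (b) Q = 0.2942  (c) BW = 1.424e+04 Hz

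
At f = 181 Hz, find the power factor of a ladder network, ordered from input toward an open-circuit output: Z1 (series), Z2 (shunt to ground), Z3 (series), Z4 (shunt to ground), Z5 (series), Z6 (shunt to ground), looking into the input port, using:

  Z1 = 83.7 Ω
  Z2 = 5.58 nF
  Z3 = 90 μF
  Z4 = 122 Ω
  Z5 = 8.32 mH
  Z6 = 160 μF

Step 1 — Angular frequency: ω = 2π·f = 2π·181 = 1137 rad/s.
Step 2 — Component impedances:
  Z1: Z = R = 83.7 Ω
  Z2: Z = 1/(jωC) = -j/(ω·C) = 0 - j1.576e+05 Ω
  Z3: Z = 1/(jωC) = -j/(ω·C) = 0 - j9.77 Ω
  Z4: Z = R = 122 Ω
  Z5: Z = jωL = j·1137·0.00832 = 0 + j9.462 Ω
  Z6: Z = 1/(jωC) = -j/(ω·C) = 0 - j5.496 Ω
Step 3 — Ladder network (open output): work backward from the far end, alternating series and parallel combinations. Z_in = 83.83 - j5.808 Ω = 84.03∠-4.0° Ω.
Step 4 — Power factor: PF = cos(φ) = Re(Z)/|Z| = 83.83/84.03 = 0.9976.
Step 5 — Type: Im(Z) = -5.808 ⇒ leading (phase φ = -4.0°).

PF = 0.9976 (leading, φ = -4.0°)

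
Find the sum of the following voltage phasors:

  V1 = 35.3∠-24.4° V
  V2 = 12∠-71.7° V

Step 1 — Convert each phasor to rectangular form:
  V1 = 35.3·(cos(-24.4°) + j·sin(-24.4°)) = 32.15 - j14.58 V
  V2 = 12·(cos(-71.7°) + j·sin(-71.7°)) = 3.768 - j11.39 V
Step 2 — Sum components: V_total = 35.92 - j25.98 V.
Step 3 — Convert to polar: |V_total| = 44.32 V, ∠V_total = -35.9°.

V_total = 44.32∠-35.9° V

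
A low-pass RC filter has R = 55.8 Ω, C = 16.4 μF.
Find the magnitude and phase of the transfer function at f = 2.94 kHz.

Step 1 — Angular frequency: ω = 2π·2940 = 1.847e+04 rad/s.
Step 2 — Transfer function: H(jω) = 1/(1 + jωRC).
Step 3 — Denominator: 1 + jωRC = 1 + j·1.847e+04·55.8·1.64e-05 = 1 + j16.9.
Step 4 — H = 0.003487 - j0.05895.
Step 5 — Magnitude: |H| = 0.05905 (-24.6 dB); phase: φ = -86.6°.

|H| = 0.05905 (-24.6 dB), φ = -86.6°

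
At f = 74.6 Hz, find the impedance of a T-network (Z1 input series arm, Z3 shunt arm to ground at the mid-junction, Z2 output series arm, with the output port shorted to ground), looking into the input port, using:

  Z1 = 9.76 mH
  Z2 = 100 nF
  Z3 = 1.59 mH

Step 1 — Angular frequency: ω = 2π·f = 2π·74.6 = 468.7 rad/s.
Step 2 — Component impedances:
  Z1: Z = jωL = j·468.7·0.00976 = 0 + j4.575 Ω
  Z2: Z = 1/(jωC) = -j/(ω·C) = 0 - j2.133e+04 Ω
  Z3: Z = jωL = j·468.7·0.00159 = 0 + j0.7453 Ω
Step 3 — With the output port shorted to ground, the output series arm Z2 runs from the junction to ground; the shunt arm Z3 also runs from the junction to ground. They appear in parallel: Z3 || Z2 = 0 + j0.7453 Ω.
Step 4 — Series with input arm Z1: Z_in = Z1 + (Z3 || Z2) = 0 + j5.32 Ω = 5.32∠90.0° Ω.

Z = 0 + j5.32 Ω = 5.32∠90.0° Ω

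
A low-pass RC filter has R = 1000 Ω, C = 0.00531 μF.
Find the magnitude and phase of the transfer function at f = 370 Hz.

Step 1 — Angular frequency: ω = 2π·370 = 2325 rad/s.
Step 2 — Transfer function: H(jω) = 1/(1 + jωRC).
Step 3 — Denominator: 1 + jωRC = 1 + j·2325·1000·5.31e-09 = 1 + j0.01234.
Step 4 — H = 0.9998 - j0.01234.
Step 5 — Magnitude: |H| = 0.9999 (-0.0 dB); phase: φ = -0.7°.

|H| = 0.9999 (-0.0 dB), φ = -0.7°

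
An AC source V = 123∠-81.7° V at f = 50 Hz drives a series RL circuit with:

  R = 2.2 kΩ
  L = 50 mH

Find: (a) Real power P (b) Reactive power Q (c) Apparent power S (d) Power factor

Step 1 — Angular frequency: ω = 2π·f = 2π·50 = 314.2 rad/s.
Step 2 — Component impedances:
  R: Z = R = 2200 Ω
  L: Z = jωL = j·314.2·0.05 = 0 + j15.71 Ω
Step 3 — Series combination: Z_total = R + L = 2200 + j15.71 Ω = 2200∠0.4° Ω.
Step 4 — Source phasor: V = 123∠-81.7° V = 17.76 - j121.7 V.
Step 5 — Current: I = V / Z = 0.007675 - j0.05538 A = 0.05591∠-82.1° A.
Step 6 — Complex power: S = V·I* = 6.876 + j0.0491 VA.
Step 7 — Real power: P = Re(S) = 6.876 W.
Step 8 — Reactive power: Q = Im(S) = 0.0491 VAR.
Step 9 — Apparent power: |S| = 6.877 VA.
Step 10 — Power factor: PF = P/|S| = 1 (lagging).

(a) P = 6.876 W  (b) Q = 0.0491 VAR  (c) S = 6.877 VA  (d) PF = 1 (lagging)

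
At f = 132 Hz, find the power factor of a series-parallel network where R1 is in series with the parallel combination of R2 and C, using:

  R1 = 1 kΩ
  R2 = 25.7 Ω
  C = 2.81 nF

Step 1 — Angular frequency: ω = 2π·f = 2π·132 = 829.4 rad/s.
Step 2 — Component impedances:
  R1: Z = R = 1000 Ω
  R2: Z = R = 25.7 Ω
  C: Z = 1/(jωC) = -j/(ω·C) = 0 - j4.291e+05 Ω
Step 3 — Parallel branch: R2 || C = 1/(1/R2 + 1/C) = 25.7 - j0.001539 Ω.
Step 4 — Series with R1: Z_total = R1 + (R2 || C) = 1026 - j0.001539 Ω = 1026∠-0.0° Ω.
Step 5 — Power factor: PF = cos(φ) = Re(Z)/|Z| = 1026/1026 = 1.
Step 6 — Type: Im(Z) = -0.001539 ⇒ leading (phase φ = -0.0°).

PF = 1 (leading, φ = -0.0°)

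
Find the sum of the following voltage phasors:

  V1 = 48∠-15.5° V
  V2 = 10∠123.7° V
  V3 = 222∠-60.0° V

Step 1 — Convert each phasor to rectangular form:
  V1 = 48·(cos(-15.5°) + j·sin(-15.5°)) = 46.25 - j12.83 V
  V2 = 10·(cos(123.7°) + j·sin(123.7°)) = -5.548 + j8.32 V
  V3 = 222·(cos(-60.0°) + j·sin(-60.0°)) = 111 - j192.3 V
Step 2 — Sum components: V_total = 151.7 - j196.8 V.
Step 3 — Convert to polar: |V_total| = 248.5 V, ∠V_total = -52.4°.

V_total = 248.5∠-52.4° V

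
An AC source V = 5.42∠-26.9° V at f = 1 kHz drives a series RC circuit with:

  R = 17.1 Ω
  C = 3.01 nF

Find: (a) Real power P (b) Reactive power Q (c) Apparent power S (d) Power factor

Step 1 — Angular frequency: ω = 2π·f = 2π·1000 = 6283 rad/s.
Step 2 — Component impedances:
  R: Z = R = 17.1 Ω
  C: Z = 1/(jωC) = -j/(ω·C) = 0 - j5.288e+04 Ω
Step 3 — Series combination: Z_total = R + C = 17.1 - j5.288e+04 Ω = 5.288e+04∠-90.0° Ω.
Step 4 — Source phasor: V = 5.42∠-26.9° V = 4.834 - j2.452 V.
Step 5 — Current: I = V / Z = 4.641e-05 + j9.14e-05 A = 0.0001025∠63.1° A.
Step 6 — Complex power: S = V·I* = 1.797e-07 - j0.0005556 VA.
Step 7 — Real power: P = Re(S) = 1.797e-07 W.
Step 8 — Reactive power: Q = Im(S) = -0.0005556 VAR.
Step 9 — Apparent power: |S| = 0.0005556 VA.
Step 10 — Power factor: PF = P/|S| = 0.0003234 (leading).

(a) P = 1.797e-07 W  (b) Q = -0.0005556 VAR  (c) S = 0.0005556 VA  (d) PF = 0.0003234 (leading)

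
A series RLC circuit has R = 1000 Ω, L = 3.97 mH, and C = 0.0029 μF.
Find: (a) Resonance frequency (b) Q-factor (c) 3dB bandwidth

Step 1 — Resonance: ω₀ = 1/√(LC) = 1/√(0.00397·2.9e-09) = 2.947e+05 rad/s.
Step 2 — f₀ = ω₀/(2π) = 4.691e+04 Hz.
Step 3 — Series Q: Q = ω₀L/R = 2.947e+05·0.00397/1000 = 1.17.
Step 4 — Bandwidth: Δω = ω₀/Q = 2.519e+05 rad/s; BW = Δω/(2π) = 4.009e+04 Hz.

(a) f₀ = 4.691e+04 Hz  (b) Q = 1.17  (c) BW = 4.009e+04 Hz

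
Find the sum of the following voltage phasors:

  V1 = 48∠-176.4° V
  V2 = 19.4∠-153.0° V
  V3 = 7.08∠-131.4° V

Step 1 — Convert each phasor to rectangular form:
  V1 = 48·(cos(-176.4°) + j·sin(-176.4°)) = -47.91 - j3.014 V
  V2 = 19.4·(cos(-153.0°) + j·sin(-153.0°)) = -17.29 - j8.807 V
  V3 = 7.08·(cos(-131.4°) + j·sin(-131.4°)) = -4.682 - j5.311 V
Step 2 — Sum components: V_total = -69.87 - j17.13 V.
Step 3 — Convert to polar: |V_total| = 71.94 V, ∠V_total = -166.2°.

V_total = 71.94∠-166.2° V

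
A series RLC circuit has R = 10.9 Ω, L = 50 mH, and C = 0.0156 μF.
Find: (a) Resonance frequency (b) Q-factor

Step 1 — Resonance condition Im(Z)=0 gives ω₀ = 1/√(LC).
Step 2 — ω₀ = 1/√(0.05·1.56e-08) = 3.581e+04 rad/s.
Step 3 — f₀ = ω₀/(2π) = 5699 Hz.
Step 4 — Series Q: Q = ω₀L/R = 3.581e+04·0.05/10.9 = 164.2.

(a) f₀ = 5699 Hz  (b) Q = 164.2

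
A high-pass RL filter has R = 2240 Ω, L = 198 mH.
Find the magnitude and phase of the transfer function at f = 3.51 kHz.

Step 1 — Angular frequency: ω = 2π·3510 = 2.205e+04 rad/s.
Step 2 — Transfer function: H(jω) = jωL/(R + jωL).
Step 3 — Numerator jωL = j·4367; denominator R + jωL = 2240 + j4367.
Step 4 — H = 0.7917 + j0.4061.
Step 5 — Magnitude: |H| = 0.8898 (-1.0 dB); phase: φ = 27.2°.

|H| = 0.8898 (-1.0 dB), φ = 27.2°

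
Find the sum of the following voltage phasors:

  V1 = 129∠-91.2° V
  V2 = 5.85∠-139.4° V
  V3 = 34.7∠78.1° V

Step 1 — Convert each phasor to rectangular form:
  V1 = 129·(cos(-91.2°) + j·sin(-91.2°)) = -2.702 - j129 V
  V2 = 5.85·(cos(-139.4°) + j·sin(-139.4°)) = -4.442 - j3.807 V
  V3 = 34.7·(cos(78.1°) + j·sin(78.1°)) = 7.155 + j33.95 V
Step 2 — Sum components: V_total = 0.01198 - j98.82 V.
Step 3 — Convert to polar: |V_total| = 98.82 V, ∠V_total = -90.0°.

V_total = 98.82∠-90.0° V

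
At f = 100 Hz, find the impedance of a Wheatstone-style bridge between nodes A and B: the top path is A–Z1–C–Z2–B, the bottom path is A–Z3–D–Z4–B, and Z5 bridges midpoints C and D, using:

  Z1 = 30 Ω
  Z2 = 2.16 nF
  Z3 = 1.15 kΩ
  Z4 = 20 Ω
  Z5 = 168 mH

Step 1 — Angular frequency: ω = 2π·f = 2π·100 = 628.3 rad/s.
Step 2 — Component impedances:
  Z1: Z = R = 30 Ω
  Z2: Z = 1/(jωC) = -j/(ω·C) = 0 - j7.368e+05 Ω
  Z3: Z = R = 1150 Ω
  Z4: Z = R = 20 Ω
  Z5: Z = jωL = j·628.3·0.168 = 0 + j105.6 Ω
Step 3 — Bridge requires nodal analysis (the Z5 bridge couples midpoints C and D, so the two paths cannot be reduced to a simple series/parallel combination). Setting node B to ground and injecting 1 A at node A, the 3-node admittance system at A, C, D solves to V_A = Z_AB = 58.14 + j99.48 Ω = 115.2∠59.7° Ω.

Z = 58.14 + j99.48 Ω = 115.2∠59.7° Ω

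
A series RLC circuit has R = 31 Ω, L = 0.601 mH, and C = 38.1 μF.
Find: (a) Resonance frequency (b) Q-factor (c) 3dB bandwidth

Step 1 — Resonance condition Im(Z)=0 gives ω₀ = 1/√(LC).
Step 2 — ω₀ = 1/√(0.000601·3.81e-05) = 6608 rad/s.
Step 3 — f₀ = ω₀/(2π) = 1052 Hz.
Step 4 — Series Q: Q = ω₀L/R = 6608·0.000601/31 = 0.1281.
Step 5 — 3dB bandwidth: Δω = ω₀/Q = 5.158e+04 rad/s; BW = Δω/(2π) = 8209 Hz.

(a) f₀ = 1052 Hz  (b) Q = 0.1281  (c) BW = 8209 Hz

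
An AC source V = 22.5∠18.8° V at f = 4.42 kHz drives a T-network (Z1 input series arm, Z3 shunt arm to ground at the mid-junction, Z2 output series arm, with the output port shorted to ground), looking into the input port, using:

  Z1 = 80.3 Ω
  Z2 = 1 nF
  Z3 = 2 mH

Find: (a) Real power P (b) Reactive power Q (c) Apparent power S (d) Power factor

Step 1 — Angular frequency: ω = 2π·f = 2π·4420 = 2.777e+04 rad/s.
Step 2 — Component impedances:
  Z1: Z = R = 80.3 Ω
  Z2: Z = 1/(jωC) = -j/(ω·C) = 0 - j3.601e+04 Ω
  Z3: Z = jωL = j·2.777e+04·0.002 = 0 + j55.54 Ω
Step 3 — With the output port shorted to ground, the output series arm Z2 runs from the junction to ground; the shunt arm Z3 also runs from the junction to ground. They appear in parallel: Z3 || Z2 = 0 + j55.63 Ω.
Step 4 — Series with input arm Z1: Z_in = Z1 + (Z3 || Z2) = 80.3 + j55.63 Ω = 97.69∠34.7° Ω.
Step 5 — Source phasor: V = 22.5∠18.8° V = 21.3 + j7.251 V.
Step 6 — Current: I = V / Z = 0.2215 - j0.06315 A = 0.2303∠-15.9° A.
Step 7 — Complex power: S = V·I* = 4.26 + j2.951 VA.
Step 8 — Real power: P = Re(S) = 4.26 W.
Step 9 — Reactive power: Q = Im(S) = 2.951 VAR.
Step 10 — Apparent power: |S| = 5.182 VA.
Step 11 — Power factor: PF = P/|S| = 0.822 (lagging).

(a) P = 4.26 W  (b) Q = 2.951 VAR  (c) S = 5.182 VA  (d) PF = 0.822 (lagging)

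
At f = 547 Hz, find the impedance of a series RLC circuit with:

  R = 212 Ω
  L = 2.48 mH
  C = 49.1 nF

Step 1 — Angular frequency: ω = 2π·f = 2π·547 = 3437 rad/s.
Step 2 — Component impedances:
  R: Z = R = 212 Ω
  L: Z = jωL = j·3437·0.00248 = 0 + j8.524 Ω
  C: Z = 1/(jωC) = -j/(ω·C) = 0 - j5926 Ω
Step 3 — Series combination: Z_total = R + L + C = 212 - j5917 Ω = 5921∠-87.9° Ω.

Z = 212 - j5917 Ω = 5921∠-87.9° Ω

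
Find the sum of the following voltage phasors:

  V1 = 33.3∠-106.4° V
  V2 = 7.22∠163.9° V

Step 1 — Convert each phasor to rectangular form:
  V1 = 33.3·(cos(-106.4°) + j·sin(-106.4°)) = -9.402 - j31.95 V
  V2 = 7.22·(cos(163.9°) + j·sin(163.9°)) = -6.937 + j2.002 V
Step 2 — Sum components: V_total = -16.34 - j29.94 V.
Step 3 — Convert to polar: |V_total| = 34.11 V, ∠V_total = -118.6°.

V_total = 34.11∠-118.6° V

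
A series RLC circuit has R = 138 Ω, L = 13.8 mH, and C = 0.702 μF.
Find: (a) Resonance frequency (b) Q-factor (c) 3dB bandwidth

Step 1 — Resonance condition Im(Z)=0 gives ω₀ = 1/√(LC).
Step 2 — ω₀ = 1/√(0.0138·7.02e-07) = 1.016e+04 rad/s.
Step 3 — f₀ = ω₀/(2π) = 1617 Hz.
Step 4 — Series Q: Q = ω₀L/R = 1.016e+04·0.0138/138 = 1.016.
Step 5 — 3dB bandwidth: Δω = ω₀/Q = 1e+04 rad/s; BW = Δω/(2π) = 1592 Hz.

(a) f₀ = 1617 Hz  (b) Q = 1.016  (c) BW = 1592 Hz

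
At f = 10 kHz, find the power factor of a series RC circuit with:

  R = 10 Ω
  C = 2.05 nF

Step 1 — Angular frequency: ω = 2π·f = 2π·1e+04 = 6.283e+04 rad/s.
Step 2 — Component impedances:
  R: Z = R = 10 Ω
  C: Z = 1/(jωC) = -j/(ω·C) = 0 - j7764 Ω
Step 3 — Series combination: Z_total = R + C = 10 - j7764 Ω = 7764∠-89.9° Ω.
Step 4 — Power factor: PF = cos(φ) = Re(Z)/|Z| = 10/7764 = 0.001288.
Step 5 — Type: Im(Z) = -7764 ⇒ leading (phase φ = -89.9°).

PF = 0.001288 (leading, φ = -89.9°)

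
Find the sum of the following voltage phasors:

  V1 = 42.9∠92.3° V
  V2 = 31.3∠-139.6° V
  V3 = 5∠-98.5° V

Step 1 — Convert each phasor to rectangular form:
  V1 = 42.9·(cos(92.3°) + j·sin(92.3°)) = -1.722 + j42.87 V
  V2 = 31.3·(cos(-139.6°) + j·sin(-139.6°)) = -23.84 - j20.29 V
  V3 = 5·(cos(-98.5°) + j·sin(-98.5°)) = -0.739 - j4.945 V
Step 2 — Sum components: V_total = -26.3 + j17.63 V.
Step 3 — Convert to polar: |V_total| = 31.66 V, ∠V_total = 146.2°.

V_total = 31.66∠146.2° V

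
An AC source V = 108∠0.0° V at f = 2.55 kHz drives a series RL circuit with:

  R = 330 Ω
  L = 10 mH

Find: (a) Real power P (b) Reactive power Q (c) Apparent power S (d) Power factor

Step 1 — Angular frequency: ω = 2π·f = 2π·2550 = 1.602e+04 rad/s.
Step 2 — Component impedances:
  R: Z = R = 330 Ω
  L: Z = jωL = j·1.602e+04·0.01 = 0 + j160.2 Ω
Step 3 — Series combination: Z_total = R + L = 330 + j160.2 Ω = 366.8∠25.9° Ω.
Step 4 — Source phasor: V = 108∠0.0° V = 108 V.
Step 5 — Current: I = V / Z = 0.2648 - j0.1286 A = 0.2944∠-25.9° A.
Step 6 — Complex power: S = V·I* = 28.6 + j13.89 VA.
Step 7 — Real power: P = Re(S) = 28.6 W.
Step 8 — Reactive power: Q = Im(S) = 13.89 VAR.
Step 9 — Apparent power: |S| = 31.8 VA.
Step 10 — Power factor: PF = P/|S| = 0.8996 (lagging).

(a) P = 28.6 W  (b) Q = 13.89 VAR  (c) S = 31.8 VA  (d) PF = 0.8996 (lagging)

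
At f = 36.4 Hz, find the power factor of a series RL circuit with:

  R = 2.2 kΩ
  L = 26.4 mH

Step 1 — Angular frequency: ω = 2π·f = 2π·36.4 = 228.7 rad/s.
Step 2 — Component impedances:
  R: Z = R = 2200 Ω
  L: Z = jωL = j·228.7·0.0264 = 0 + j6.038 Ω
Step 3 — Series combination: Z_total = R + L = 2200 + j6.038 Ω = 2200∠0.2° Ω.
Step 4 — Power factor: PF = cos(φ) = Re(Z)/|Z| = 2200/2200 = 1.
Step 5 — Type: Im(Z) = 6.038 ⇒ lagging (phase φ = 0.2°).

PF = 1 (lagging, φ = 0.2°)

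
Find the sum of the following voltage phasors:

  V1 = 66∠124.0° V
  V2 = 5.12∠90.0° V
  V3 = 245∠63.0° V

Step 1 — Convert each phasor to rectangular form:
  V1 = 66·(cos(124.0°) + j·sin(124.0°)) = -36.91 + j54.72 V
  V2 = 5.12·(cos(90.0°) + j·sin(90.0°)) = 0 + j5.12 V
  V3 = 245·(cos(63.0°) + j·sin(63.0°)) = 111.2 + j218.3 V
Step 2 — Sum components: V_total = 74.32 + j278.1 V.
Step 3 — Convert to polar: |V_total| = 287.9 V, ∠V_total = 75.0°.

V_total = 287.9∠75.0° V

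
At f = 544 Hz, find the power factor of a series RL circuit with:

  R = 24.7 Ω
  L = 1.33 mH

Step 1 — Angular frequency: ω = 2π·f = 2π·544 = 3418 rad/s.
Step 2 — Component impedances:
  R: Z = R = 24.7 Ω
  L: Z = jωL = j·3418·0.00133 = 0 + j4.546 Ω
Step 3 — Series combination: Z_total = R + L = 24.7 + j4.546 Ω = 25.11∠10.4° Ω.
Step 4 — Power factor: PF = cos(φ) = Re(Z)/|Z| = 24.7/25.115 = 0.9835.
Step 5 — Type: Im(Z) = 4.546 ⇒ lagging (phase φ = 10.4°).

PF = 0.9835 (lagging, φ = 10.4°)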